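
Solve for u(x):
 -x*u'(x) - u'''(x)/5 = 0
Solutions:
 u(x) = C1 + Integral(C2*airyai(-5^(1/3)*x) + C3*airybi(-5^(1/3)*x), x)


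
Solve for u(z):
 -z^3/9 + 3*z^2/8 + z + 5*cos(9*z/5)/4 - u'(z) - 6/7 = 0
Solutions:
 u(z) = C1 - z^4/36 + z^3/8 + z^2/2 - 6*z/7 + 25*sin(9*z/5)/36


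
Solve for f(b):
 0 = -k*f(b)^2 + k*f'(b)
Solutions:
 f(b) = -1/(C1 + b)


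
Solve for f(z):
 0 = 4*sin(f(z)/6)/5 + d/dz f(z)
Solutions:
 4*z/5 + 3*log(cos(f(z)/6) - 1) - 3*log(cos(f(z)/6) + 1) = C1


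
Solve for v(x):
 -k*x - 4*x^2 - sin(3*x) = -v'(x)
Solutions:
 v(x) = C1 + k*x^2/2 + 4*x^3/3 - cos(3*x)/3


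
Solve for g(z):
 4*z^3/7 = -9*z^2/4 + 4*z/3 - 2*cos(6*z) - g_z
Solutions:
 g(z) = C1 - z^4/7 - 3*z^3/4 + 2*z^2/3 - sin(6*z)/3


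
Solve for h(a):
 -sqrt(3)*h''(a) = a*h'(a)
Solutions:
 h(a) = C1 + C2*erf(sqrt(2)*3^(3/4)*a/6)


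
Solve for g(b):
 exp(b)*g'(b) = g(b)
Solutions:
 g(b) = C1*exp(-exp(-b))


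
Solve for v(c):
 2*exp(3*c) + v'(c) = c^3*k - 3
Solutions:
 v(c) = C1 + c^4*k/4 - 3*c - 2*exp(3*c)/3


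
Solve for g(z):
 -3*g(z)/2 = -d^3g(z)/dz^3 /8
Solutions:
 g(z) = C3*exp(12^(1/3)*z) + (C1*sin(2^(2/3)*3^(5/6)*z/2) + C2*cos(2^(2/3)*3^(5/6)*z/2))*exp(-12^(1/3)*z/2)


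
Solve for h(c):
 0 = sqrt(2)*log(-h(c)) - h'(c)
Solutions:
 -li(-h(c)) = C1 + sqrt(2)*c


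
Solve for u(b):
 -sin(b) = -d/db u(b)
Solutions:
 u(b) = C1 - cos(b)


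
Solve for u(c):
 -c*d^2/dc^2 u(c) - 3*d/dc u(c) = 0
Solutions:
 u(c) = C1 + C2/c^2


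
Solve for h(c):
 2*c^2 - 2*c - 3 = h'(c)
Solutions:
 h(c) = C1 + 2*c^3/3 - c^2 - 3*c


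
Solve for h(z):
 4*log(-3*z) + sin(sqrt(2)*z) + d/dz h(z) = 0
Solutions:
 h(z) = C1 - 4*z*log(-z) - 4*z*log(3) + 4*z + sqrt(2)*cos(sqrt(2)*z)/2


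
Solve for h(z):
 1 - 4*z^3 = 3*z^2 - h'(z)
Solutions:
 h(z) = C1 + z^4 + z^3 - z


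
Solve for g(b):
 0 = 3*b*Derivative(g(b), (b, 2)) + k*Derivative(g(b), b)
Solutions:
 g(b) = C1 + b^(1 - re(k)/3)*(C2*sin(log(b)*Abs(im(k))/3) + C3*cos(log(b)*im(k)/3))


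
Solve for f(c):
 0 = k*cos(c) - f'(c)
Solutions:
 f(c) = C1 + k*sin(c)


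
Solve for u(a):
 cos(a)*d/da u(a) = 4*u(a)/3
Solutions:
 u(a) = C1*(sin(a) + 1)^(2/3)/(sin(a) - 1)^(2/3)


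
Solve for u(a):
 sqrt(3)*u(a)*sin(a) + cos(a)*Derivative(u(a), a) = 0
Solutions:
 u(a) = C1*cos(a)^(sqrt(3))


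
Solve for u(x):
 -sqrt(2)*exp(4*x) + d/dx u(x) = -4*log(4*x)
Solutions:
 u(x) = C1 - 4*x*log(x) + 4*x*(1 - 2*log(2)) + sqrt(2)*exp(4*x)/4


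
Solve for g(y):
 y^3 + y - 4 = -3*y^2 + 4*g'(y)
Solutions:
 g(y) = C1 + y^4/16 + y^3/4 + y^2/8 - y


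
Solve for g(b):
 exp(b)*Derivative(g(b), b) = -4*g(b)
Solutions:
 g(b) = C1*exp(4*exp(-b))


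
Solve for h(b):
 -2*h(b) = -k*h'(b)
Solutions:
 h(b) = C1*exp(2*b/k)


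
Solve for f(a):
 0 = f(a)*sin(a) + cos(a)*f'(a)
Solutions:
 f(a) = C1*cos(a)


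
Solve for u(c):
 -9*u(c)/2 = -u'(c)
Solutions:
 u(c) = C1*exp(9*c/2)


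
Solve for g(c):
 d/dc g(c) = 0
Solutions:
 g(c) = C1


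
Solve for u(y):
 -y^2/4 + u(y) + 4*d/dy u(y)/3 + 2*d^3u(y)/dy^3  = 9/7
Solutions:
 u(y) = C1*exp(-2^(1/3)*y*(-(27 + sqrt(857))^(1/3) + 4*2^(1/3)/(27 + sqrt(857))^(1/3))/12)*sin(2^(1/3)*sqrt(3)*y*(4*2^(1/3)/(27 + sqrt(857))^(1/3) + (27 + sqrt(857))^(1/3))/12) + C2*exp(-2^(1/3)*y*(-(27 + sqrt(857))^(1/3) + 4*2^(1/3)/(27 + sqrt(857))^(1/3))/12)*cos(2^(1/3)*sqrt(3)*y*(4*2^(1/3)/(27 + sqrt(857))^(1/3) + (27 + sqrt(857))^(1/3))/12) + C3*exp(2^(1/3)*y*(-(27 + sqrt(857))^(1/3) + 4*2^(1/3)/(27 + sqrt(857))^(1/3))/6) + y^2/4 - 2*y/3 + 137/63


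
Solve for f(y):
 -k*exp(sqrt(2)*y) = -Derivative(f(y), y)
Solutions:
 f(y) = C1 + sqrt(2)*k*exp(sqrt(2)*y)/2


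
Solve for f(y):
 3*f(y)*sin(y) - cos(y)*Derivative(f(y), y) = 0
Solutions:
 f(y) = C1/cos(y)^3


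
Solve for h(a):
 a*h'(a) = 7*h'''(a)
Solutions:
 h(a) = C1 + Integral(C2*airyai(7^(2/3)*a/7) + C3*airybi(7^(2/3)*a/7), a)


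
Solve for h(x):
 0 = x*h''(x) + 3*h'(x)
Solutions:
 h(x) = C1 + C2/x^2


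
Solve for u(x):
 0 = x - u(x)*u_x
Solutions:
 u(x) = -sqrt(C1 + x^2)
 u(x) = sqrt(C1 + x^2)


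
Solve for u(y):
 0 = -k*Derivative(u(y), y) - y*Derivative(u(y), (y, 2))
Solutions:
 u(y) = C1 + y^(1 - re(k))*(C2*sin(log(y)*Abs(im(k))) + C3*cos(log(y)*im(k)))


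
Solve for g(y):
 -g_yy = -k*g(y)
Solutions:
 g(y) = C1*exp(-sqrt(k)*y) + C2*exp(sqrt(k)*y)


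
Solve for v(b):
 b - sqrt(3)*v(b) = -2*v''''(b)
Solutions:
 v(b) = C1*exp(-2^(3/4)*3^(1/8)*b/2) + C2*exp(2^(3/4)*3^(1/8)*b/2) + C3*sin(2^(3/4)*3^(1/8)*b/2) + C4*cos(2^(3/4)*3^(1/8)*b/2) + sqrt(3)*b/3


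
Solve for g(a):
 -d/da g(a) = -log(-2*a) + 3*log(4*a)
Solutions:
 g(a) = C1 - 2*a*log(a) + a*(-5*log(2) + 2 + I*pi)


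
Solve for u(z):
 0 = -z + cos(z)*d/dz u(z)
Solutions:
 u(z) = C1 + Integral(z/cos(z), z)


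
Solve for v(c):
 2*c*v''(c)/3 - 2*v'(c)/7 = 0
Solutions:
 v(c) = C1 + C2*c^(10/7)


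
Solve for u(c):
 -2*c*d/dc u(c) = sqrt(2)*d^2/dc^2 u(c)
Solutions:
 u(c) = C1 + C2*erf(2^(3/4)*c/2)


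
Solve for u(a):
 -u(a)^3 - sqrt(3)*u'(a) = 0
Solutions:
 u(a) = -sqrt(6)*sqrt(-1/(C1 - sqrt(3)*a))/2
 u(a) = sqrt(6)*sqrt(-1/(C1 - sqrt(3)*a))/2


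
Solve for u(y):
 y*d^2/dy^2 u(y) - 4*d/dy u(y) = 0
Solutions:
 u(y) = C1 + C2*y^5


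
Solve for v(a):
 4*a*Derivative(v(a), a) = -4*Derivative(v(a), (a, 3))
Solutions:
 v(a) = C1 + Integral(C2*airyai(-a) + C3*airybi(-a), a)


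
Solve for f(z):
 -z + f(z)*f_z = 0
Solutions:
 f(z) = -sqrt(C1 + z^2)
 f(z) = sqrt(C1 + z^2)


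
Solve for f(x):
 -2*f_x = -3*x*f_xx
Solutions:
 f(x) = C1 + C2*x^(5/3)


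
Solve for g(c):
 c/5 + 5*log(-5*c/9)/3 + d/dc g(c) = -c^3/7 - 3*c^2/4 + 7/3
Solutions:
 g(c) = C1 - c^4/28 - c^3/4 - c^2/10 - 5*c*log(-c)/3 + c*(-5*log(5)/3 + 10*log(3)/3 + 4)


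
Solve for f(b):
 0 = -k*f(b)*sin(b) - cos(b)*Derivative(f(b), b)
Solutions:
 f(b) = C1*exp(k*log(cos(b)))


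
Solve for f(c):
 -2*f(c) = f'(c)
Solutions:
 f(c) = C1*exp(-2*c)


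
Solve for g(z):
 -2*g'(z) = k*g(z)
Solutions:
 g(z) = C1*exp(-k*z/2)


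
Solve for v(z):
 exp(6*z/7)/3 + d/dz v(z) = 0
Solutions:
 v(z) = C1 - 7*exp(6*z/7)/18


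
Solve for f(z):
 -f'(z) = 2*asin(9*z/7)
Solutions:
 f(z) = C1 - 2*z*asin(9*z/7) - 2*sqrt(49 - 81*z^2)/9


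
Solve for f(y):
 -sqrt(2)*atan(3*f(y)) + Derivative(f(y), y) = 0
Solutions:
 Integral(1/atan(3*_y), (_y, f(y))) = C1 + sqrt(2)*y


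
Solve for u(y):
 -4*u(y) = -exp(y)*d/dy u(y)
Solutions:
 u(y) = C1*exp(-4*exp(-y))


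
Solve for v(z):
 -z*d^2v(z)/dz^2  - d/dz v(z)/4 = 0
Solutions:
 v(z) = C1 + C2*z^(3/4)


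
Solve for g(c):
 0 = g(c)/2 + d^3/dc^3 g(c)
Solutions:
 g(c) = C3*exp(-2^(2/3)*c/2) + (C1*sin(2^(2/3)*sqrt(3)*c/4) + C2*cos(2^(2/3)*sqrt(3)*c/4))*exp(2^(2/3)*c/4)


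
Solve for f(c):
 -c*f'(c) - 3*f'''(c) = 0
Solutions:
 f(c) = C1 + Integral(C2*airyai(-3^(2/3)*c/3) + C3*airybi(-3^(2/3)*c/3), c)


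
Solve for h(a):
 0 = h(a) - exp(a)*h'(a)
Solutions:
 h(a) = C1*exp(-exp(-a))


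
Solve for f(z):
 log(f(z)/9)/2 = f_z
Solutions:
 2*Integral(1/(-log(_y) + 2*log(3)), (_y, f(z))) = C1 - z


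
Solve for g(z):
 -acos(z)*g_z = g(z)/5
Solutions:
 g(z) = C1*exp(-Integral(1/acos(z), z)/5)


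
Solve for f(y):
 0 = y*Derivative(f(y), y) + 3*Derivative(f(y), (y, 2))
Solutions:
 f(y) = C1 + C2*erf(sqrt(6)*y/6)


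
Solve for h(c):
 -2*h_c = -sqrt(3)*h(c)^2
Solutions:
 h(c) = -2/(C1 + sqrt(3)*c)


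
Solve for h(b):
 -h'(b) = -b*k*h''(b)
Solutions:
 h(b) = C1 + b^(((re(k) + 1)*re(k) + im(k)^2)/(re(k)^2 + im(k)^2))*(C2*sin(log(b)*Abs(im(k))/(re(k)^2 + im(k)^2)) + C3*cos(log(b)*im(k)/(re(k)^2 + im(k)^2)))


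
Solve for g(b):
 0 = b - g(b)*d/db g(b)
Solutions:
 g(b) = -sqrt(C1 + b^2)
 g(b) = sqrt(C1 + b^2)


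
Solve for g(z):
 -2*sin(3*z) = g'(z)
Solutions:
 g(z) = C1 + 2*cos(3*z)/3


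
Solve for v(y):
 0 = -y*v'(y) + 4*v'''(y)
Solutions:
 v(y) = C1 + Integral(C2*airyai(2^(1/3)*y/2) + C3*airybi(2^(1/3)*y/2), y)


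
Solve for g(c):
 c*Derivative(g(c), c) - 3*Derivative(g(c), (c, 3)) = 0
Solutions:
 g(c) = C1 + Integral(C2*airyai(3^(2/3)*c/3) + C3*airybi(3^(2/3)*c/3), c)


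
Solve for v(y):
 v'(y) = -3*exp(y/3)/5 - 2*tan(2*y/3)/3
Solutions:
 v(y) = C1 - 9*exp(y/3)/5 + log(cos(2*y/3))


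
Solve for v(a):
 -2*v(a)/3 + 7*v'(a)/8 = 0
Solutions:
 v(a) = C1*exp(16*a/21)


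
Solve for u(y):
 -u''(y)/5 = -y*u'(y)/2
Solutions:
 u(y) = C1 + C2*erfi(sqrt(5)*y/2)


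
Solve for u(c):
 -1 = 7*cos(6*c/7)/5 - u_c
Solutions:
 u(c) = C1 + c + 49*sin(6*c/7)/30


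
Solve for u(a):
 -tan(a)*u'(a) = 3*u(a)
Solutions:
 u(a) = C1/sin(a)^3


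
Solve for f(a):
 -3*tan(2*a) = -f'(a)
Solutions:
 f(a) = C1 - 3*log(cos(2*a))/2


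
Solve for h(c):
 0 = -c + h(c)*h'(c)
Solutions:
 h(c) = -sqrt(C1 + c^2)
 h(c) = sqrt(C1 + c^2)


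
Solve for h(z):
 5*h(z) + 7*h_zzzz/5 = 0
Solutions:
 h(z) = (C1*sin(sqrt(10)*7^(3/4)*z/14) + C2*cos(sqrt(10)*7^(3/4)*z/14))*exp(-sqrt(10)*7^(3/4)*z/14) + (C3*sin(sqrt(10)*7^(3/4)*z/14) + C4*cos(sqrt(10)*7^(3/4)*z/14))*exp(sqrt(10)*7^(3/4)*z/14)


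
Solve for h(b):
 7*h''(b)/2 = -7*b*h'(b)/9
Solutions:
 h(b) = C1 + C2*erf(b/3)


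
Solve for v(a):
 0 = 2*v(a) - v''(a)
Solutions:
 v(a) = C1*exp(-sqrt(2)*a) + C2*exp(sqrt(2)*a)


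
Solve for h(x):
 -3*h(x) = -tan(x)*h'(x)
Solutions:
 h(x) = C1*sin(x)^3


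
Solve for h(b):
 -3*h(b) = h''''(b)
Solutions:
 h(b) = (C1*sin(sqrt(2)*3^(1/4)*b/2) + C2*cos(sqrt(2)*3^(1/4)*b/2))*exp(-sqrt(2)*3^(1/4)*b/2) + (C3*sin(sqrt(2)*3^(1/4)*b/2) + C4*cos(sqrt(2)*3^(1/4)*b/2))*exp(sqrt(2)*3^(1/4)*b/2)


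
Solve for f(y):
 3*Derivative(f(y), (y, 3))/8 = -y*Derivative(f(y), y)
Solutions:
 f(y) = C1 + Integral(C2*airyai(-2*3^(2/3)*y/3) + C3*airybi(-2*3^(2/3)*y/3), y)


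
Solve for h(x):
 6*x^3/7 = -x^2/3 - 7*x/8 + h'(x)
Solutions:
 h(x) = C1 + 3*x^4/14 + x^3/9 + 7*x^2/16


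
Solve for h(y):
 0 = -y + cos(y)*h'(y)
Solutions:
 h(y) = C1 + Integral(y/cos(y), y)


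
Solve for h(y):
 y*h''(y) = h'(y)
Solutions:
 h(y) = C1 + C2*y^2


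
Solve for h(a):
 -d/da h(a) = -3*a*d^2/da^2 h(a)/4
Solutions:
 h(a) = C1 + C2*a^(7/3)


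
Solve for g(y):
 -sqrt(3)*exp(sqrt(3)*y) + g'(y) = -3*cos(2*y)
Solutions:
 g(y) = C1 + exp(sqrt(3)*y) - 3*sin(2*y)/2


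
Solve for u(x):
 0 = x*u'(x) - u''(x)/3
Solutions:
 u(x) = C1 + C2*erfi(sqrt(6)*x/2)


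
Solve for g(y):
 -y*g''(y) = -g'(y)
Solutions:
 g(y) = C1 + C2*y^2


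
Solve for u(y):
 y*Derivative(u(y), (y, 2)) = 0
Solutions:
 u(y) = C1 + C2*y


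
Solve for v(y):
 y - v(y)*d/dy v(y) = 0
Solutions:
 v(y) = -sqrt(C1 + y^2)
 v(y) = sqrt(C1 + y^2)


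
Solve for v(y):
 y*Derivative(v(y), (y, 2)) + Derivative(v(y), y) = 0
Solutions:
 v(y) = C1 + C2*log(y)


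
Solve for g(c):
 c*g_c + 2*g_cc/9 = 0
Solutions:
 g(c) = C1 + C2*erf(3*c/2)


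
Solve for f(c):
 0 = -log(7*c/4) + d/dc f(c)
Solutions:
 f(c) = C1 + c*log(c) - c + c*log(7/4)


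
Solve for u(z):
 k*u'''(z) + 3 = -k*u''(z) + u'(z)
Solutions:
 u(z) = C1 + C2*exp(z*(-1 + sqrt(k*(k + 4))/k)/2) + C3*exp(-z*(1 + sqrt(k*(k + 4))/k)/2) + 3*z


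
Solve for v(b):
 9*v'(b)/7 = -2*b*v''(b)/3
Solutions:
 v(b) = C1 + C2/b^(13/14)


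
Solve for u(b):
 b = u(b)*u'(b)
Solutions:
 u(b) = -sqrt(C1 + b^2)
 u(b) = sqrt(C1 + b^2)


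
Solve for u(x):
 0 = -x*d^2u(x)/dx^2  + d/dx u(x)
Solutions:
 u(x) = C1 + C2*x^2


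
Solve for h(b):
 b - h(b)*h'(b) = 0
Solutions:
 h(b) = -sqrt(C1 + b^2)
 h(b) = sqrt(C1 + b^2)


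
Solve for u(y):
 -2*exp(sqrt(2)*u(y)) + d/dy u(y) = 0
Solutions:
 u(y) = sqrt(2)*(2*log(-1/(C1 + 2*y)) - log(2))/4


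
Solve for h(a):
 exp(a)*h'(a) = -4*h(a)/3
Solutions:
 h(a) = C1*exp(4*exp(-a)/3)


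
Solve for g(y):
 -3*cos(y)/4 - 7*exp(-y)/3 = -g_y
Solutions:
 g(y) = C1 + 3*sin(y)/4 - 7*exp(-y)/3


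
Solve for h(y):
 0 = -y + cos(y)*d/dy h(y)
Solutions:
 h(y) = C1 + Integral(y/cos(y), y)


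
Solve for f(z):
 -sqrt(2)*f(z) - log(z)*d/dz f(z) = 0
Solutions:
 f(z) = C1*exp(-sqrt(2)*li(z))


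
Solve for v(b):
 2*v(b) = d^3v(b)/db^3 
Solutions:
 v(b) = C3*exp(2^(1/3)*b) + (C1*sin(2^(1/3)*sqrt(3)*b/2) + C2*cos(2^(1/3)*sqrt(3)*b/2))*exp(-2^(1/3)*b/2)


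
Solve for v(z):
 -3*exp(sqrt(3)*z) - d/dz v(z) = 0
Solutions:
 v(z) = C1 - sqrt(3)*exp(sqrt(3)*z)


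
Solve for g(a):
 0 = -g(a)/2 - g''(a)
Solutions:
 g(a) = C1*sin(sqrt(2)*a/2) + C2*cos(sqrt(2)*a/2)


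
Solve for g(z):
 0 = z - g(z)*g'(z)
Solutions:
 g(z) = -sqrt(C1 + z^2)
 g(z) = sqrt(C1 + z^2)


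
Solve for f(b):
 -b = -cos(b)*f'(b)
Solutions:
 f(b) = C1 + Integral(b/cos(b), b)


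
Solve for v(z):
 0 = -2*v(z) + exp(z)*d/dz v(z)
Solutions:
 v(z) = C1*exp(-2*exp(-z))


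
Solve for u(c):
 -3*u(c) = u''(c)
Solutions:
 u(c) = C1*sin(sqrt(3)*c) + C2*cos(sqrt(3)*c)


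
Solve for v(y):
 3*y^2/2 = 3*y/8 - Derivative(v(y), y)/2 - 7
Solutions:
 v(y) = C1 - y^3 + 3*y^2/8 - 14*y


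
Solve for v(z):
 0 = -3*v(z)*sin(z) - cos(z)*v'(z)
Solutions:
 v(z) = C1*cos(z)^3


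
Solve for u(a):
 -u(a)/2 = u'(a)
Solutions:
 u(a) = C1*exp(-a/2)


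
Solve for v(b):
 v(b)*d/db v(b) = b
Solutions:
 v(b) = -sqrt(C1 + b^2)
 v(b) = sqrt(C1 + b^2)


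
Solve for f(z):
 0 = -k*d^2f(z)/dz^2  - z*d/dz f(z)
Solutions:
 f(z) = C1 + C2*sqrt(k)*erf(sqrt(2)*z*sqrt(1/k)/2)


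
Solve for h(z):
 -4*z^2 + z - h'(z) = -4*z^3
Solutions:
 h(z) = C1 + z^4 - 4*z^3/3 + z^2/2


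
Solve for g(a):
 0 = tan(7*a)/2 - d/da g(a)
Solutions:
 g(a) = C1 - log(cos(7*a))/14


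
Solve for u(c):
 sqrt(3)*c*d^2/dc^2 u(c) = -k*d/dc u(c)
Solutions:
 u(c) = C1 + c^(-sqrt(3)*re(k)/3 + 1)*(C2*sin(sqrt(3)*log(c)*Abs(im(k))/3) + C3*cos(sqrt(3)*log(c)*im(k)/3))


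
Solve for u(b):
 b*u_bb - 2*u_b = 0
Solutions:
 u(b) = C1 + C2*b^3


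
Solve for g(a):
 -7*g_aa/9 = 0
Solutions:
 g(a) = C1 + C2*a


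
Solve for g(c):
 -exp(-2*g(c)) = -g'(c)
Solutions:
 g(c) = log(-sqrt(C1 + 2*c))
 g(c) = log(C1 + 2*c)/2


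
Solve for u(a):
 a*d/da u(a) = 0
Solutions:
 u(a) = C1


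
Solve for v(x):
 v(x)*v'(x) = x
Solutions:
 v(x) = -sqrt(C1 + x^2)
 v(x) = sqrt(C1 + x^2)


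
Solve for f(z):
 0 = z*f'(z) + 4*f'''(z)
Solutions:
 f(z) = C1 + Integral(C2*airyai(-2^(1/3)*z/2) + C3*airybi(-2^(1/3)*z/2), z)


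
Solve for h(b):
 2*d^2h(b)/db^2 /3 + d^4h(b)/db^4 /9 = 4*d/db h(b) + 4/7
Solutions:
 h(b) = C1 + C2*exp(2^(1/3)*b*(-(9 + sqrt(83))^(1/3) + 2^(1/3)/(9 + sqrt(83))^(1/3))/2)*sin(2^(1/3)*sqrt(3)*b*(2^(1/3)/(9 + sqrt(83))^(1/3) + (9 + sqrt(83))^(1/3))/2) + C3*exp(2^(1/3)*b*(-(9 + sqrt(83))^(1/3) + 2^(1/3)/(9 + sqrt(83))^(1/3))/2)*cos(2^(1/3)*sqrt(3)*b*(2^(1/3)/(9 + sqrt(83))^(1/3) + (9 + sqrt(83))^(1/3))/2) + C4*exp(-2^(1/3)*b*(-(9 + sqrt(83))^(1/3) + 2^(1/3)/(9 + sqrt(83))^(1/3))) - b/7


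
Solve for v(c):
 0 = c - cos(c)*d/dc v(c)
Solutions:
 v(c) = C1 + Integral(c/cos(c), c)


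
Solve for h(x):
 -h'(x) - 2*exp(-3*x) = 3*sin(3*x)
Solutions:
 h(x) = C1 + cos(3*x) + 2*exp(-3*x)/3


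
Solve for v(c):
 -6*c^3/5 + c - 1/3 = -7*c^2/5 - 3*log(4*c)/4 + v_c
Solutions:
 v(c) = C1 - 3*c^4/10 + 7*c^3/15 + c^2/2 + 3*c*log(c)/4 - 13*c/12 + 3*c*log(2)/2


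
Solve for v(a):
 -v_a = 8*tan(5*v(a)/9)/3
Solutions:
 v(a) = -9*asin(C1*exp(-40*a/27))/5 + 9*pi/5
 v(a) = 9*asin(C1*exp(-40*a/27))/5


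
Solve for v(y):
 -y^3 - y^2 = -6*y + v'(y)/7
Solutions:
 v(y) = C1 - 7*y^4/4 - 7*y^3/3 + 21*y^2


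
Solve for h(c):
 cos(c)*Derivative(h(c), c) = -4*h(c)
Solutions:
 h(c) = C1*(sin(c)^2 - 2*sin(c) + 1)/(sin(c)^2 + 2*sin(c) + 1)


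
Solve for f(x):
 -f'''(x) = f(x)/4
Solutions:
 f(x) = C3*exp(-2^(1/3)*x/2) + (C1*sin(2^(1/3)*sqrt(3)*x/4) + C2*cos(2^(1/3)*sqrt(3)*x/4))*exp(2^(1/3)*x/4)


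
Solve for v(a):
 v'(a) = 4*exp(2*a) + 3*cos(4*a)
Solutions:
 v(a) = C1 + 2*exp(2*a) + 3*sin(4*a)/4


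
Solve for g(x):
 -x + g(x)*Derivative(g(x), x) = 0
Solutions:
 g(x) = -sqrt(C1 + x^2)
 g(x) = sqrt(C1 + x^2)


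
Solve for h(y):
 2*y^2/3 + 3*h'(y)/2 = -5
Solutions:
 h(y) = C1 - 4*y^3/27 - 10*y/3


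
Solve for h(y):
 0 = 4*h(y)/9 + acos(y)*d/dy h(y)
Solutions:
 h(y) = C1*exp(-4*Integral(1/acos(y), y)/9)


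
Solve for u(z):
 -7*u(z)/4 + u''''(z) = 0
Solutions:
 u(z) = C1*exp(-sqrt(2)*7^(1/4)*z/2) + C2*exp(sqrt(2)*7^(1/4)*z/2) + C3*sin(sqrt(2)*7^(1/4)*z/2) + C4*cos(sqrt(2)*7^(1/4)*z/2)


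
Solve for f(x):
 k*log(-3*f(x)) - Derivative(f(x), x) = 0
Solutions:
 Integral(1/(log(-_y) + log(3)), (_y, f(x))) = C1 + k*x


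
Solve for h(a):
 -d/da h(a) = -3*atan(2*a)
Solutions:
 h(a) = C1 + 3*a*atan(2*a) - 3*log(4*a^2 + 1)/4


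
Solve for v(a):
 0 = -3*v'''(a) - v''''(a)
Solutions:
 v(a) = C1 + C2*a + C3*a^2 + C4*exp(-3*a)


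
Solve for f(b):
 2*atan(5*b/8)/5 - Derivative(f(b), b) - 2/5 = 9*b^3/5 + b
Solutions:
 f(b) = C1 - 9*b^4/20 - b^2/2 + 2*b*atan(5*b/8)/5 - 2*b/5 - 8*log(25*b^2 + 64)/25


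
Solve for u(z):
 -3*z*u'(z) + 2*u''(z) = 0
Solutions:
 u(z) = C1 + C2*erfi(sqrt(3)*z/2)


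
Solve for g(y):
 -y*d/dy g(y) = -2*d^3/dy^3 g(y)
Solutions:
 g(y) = C1 + Integral(C2*airyai(2^(2/3)*y/2) + C3*airybi(2^(2/3)*y/2), y)


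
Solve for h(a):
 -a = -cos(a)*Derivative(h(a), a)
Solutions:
 h(a) = C1 + Integral(a/cos(a), a)


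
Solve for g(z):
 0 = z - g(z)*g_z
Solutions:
 g(z) = -sqrt(C1 + z^2)
 g(z) = sqrt(C1 + z^2)


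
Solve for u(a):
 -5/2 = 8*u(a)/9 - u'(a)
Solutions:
 u(a) = C1*exp(8*a/9) - 45/16


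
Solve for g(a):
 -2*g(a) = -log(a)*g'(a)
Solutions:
 g(a) = C1*exp(2*li(a))


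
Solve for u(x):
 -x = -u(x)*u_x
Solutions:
 u(x) = -sqrt(C1 + x^2)
 u(x) = sqrt(C1 + x^2)


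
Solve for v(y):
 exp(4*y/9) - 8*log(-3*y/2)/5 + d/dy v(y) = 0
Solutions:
 v(y) = C1 + 8*y*log(-y)/5 + 8*y*(-1 - log(2) + log(3))/5 - 9*exp(4*y/9)/4


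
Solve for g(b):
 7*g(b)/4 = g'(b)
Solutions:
 g(b) = C1*exp(7*b/4)


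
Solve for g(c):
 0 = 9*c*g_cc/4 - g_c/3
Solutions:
 g(c) = C1 + C2*c^(31/27)


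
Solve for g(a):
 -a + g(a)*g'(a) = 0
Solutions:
 g(a) = -sqrt(C1 + a^2)
 g(a) = sqrt(C1 + a^2)


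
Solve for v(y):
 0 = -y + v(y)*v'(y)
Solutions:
 v(y) = -sqrt(C1 + y^2)
 v(y) = sqrt(C1 + y^2)


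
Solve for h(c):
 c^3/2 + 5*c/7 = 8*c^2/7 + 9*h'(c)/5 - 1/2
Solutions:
 h(c) = C1 + 5*c^4/72 - 40*c^3/189 + 25*c^2/126 + 5*c/18


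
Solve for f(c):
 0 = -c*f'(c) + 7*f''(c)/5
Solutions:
 f(c) = C1 + C2*erfi(sqrt(70)*c/14)


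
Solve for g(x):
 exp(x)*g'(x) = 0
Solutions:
 g(x) = C1


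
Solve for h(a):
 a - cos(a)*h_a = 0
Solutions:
 h(a) = C1 + Integral(a/cos(a), a)


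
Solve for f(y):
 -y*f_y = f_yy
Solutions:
 f(y) = C1 + C2*erf(sqrt(2)*y/2)


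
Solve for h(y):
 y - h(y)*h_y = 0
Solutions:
 h(y) = -sqrt(C1 + y^2)
 h(y) = sqrt(C1 + y^2)


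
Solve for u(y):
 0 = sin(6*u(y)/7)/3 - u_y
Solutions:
 -y/3 + 7*log(cos(6*u(y)/7) - 1)/12 - 7*log(cos(6*u(y)/7) + 1)/12 = C1


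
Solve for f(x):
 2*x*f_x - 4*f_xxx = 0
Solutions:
 f(x) = C1 + Integral(C2*airyai(2^(2/3)*x/2) + C3*airybi(2^(2/3)*x/2), x)


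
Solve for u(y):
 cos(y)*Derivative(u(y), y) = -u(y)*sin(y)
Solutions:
 u(y) = C1*cos(y)


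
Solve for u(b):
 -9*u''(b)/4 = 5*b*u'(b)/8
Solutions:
 u(b) = C1 + C2*erf(sqrt(5)*b/6)


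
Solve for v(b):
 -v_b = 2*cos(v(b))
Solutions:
 v(b) = pi - asin((C1 + exp(4*b))/(C1 - exp(4*b)))
 v(b) = asin((C1 + exp(4*b))/(C1 - exp(4*b)))


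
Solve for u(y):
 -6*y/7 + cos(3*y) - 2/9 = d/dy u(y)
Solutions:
 u(y) = C1 - 3*y^2/7 - 2*y/9 + sin(3*y)/3


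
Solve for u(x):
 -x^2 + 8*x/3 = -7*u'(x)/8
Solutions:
 u(x) = C1 + 8*x^3/21 - 32*x^2/21


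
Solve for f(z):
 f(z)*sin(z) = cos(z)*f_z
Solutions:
 f(z) = C1/cos(z)


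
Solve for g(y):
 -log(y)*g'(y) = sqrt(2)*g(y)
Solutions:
 g(y) = C1*exp(-sqrt(2)*li(y))


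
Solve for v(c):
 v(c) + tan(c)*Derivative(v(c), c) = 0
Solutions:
 v(c) = C1/sin(c)


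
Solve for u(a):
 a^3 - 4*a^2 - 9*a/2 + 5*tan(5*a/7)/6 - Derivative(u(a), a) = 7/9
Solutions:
 u(a) = C1 + a^4/4 - 4*a^3/3 - 9*a^2/4 - 7*a/9 - 7*log(cos(5*a/7))/6


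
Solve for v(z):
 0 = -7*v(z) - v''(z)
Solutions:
 v(z) = C1*sin(sqrt(7)*z) + C2*cos(sqrt(7)*z)


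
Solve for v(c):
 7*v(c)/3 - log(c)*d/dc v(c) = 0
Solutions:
 v(c) = C1*exp(7*li(c)/3)


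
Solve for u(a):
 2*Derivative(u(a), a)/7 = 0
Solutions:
 u(a) = C1


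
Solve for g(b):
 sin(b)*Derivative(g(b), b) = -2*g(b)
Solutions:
 g(b) = C1*(cos(b) + 1)/(cos(b) - 1)


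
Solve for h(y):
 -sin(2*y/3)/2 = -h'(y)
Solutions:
 h(y) = C1 - 3*cos(2*y/3)/4


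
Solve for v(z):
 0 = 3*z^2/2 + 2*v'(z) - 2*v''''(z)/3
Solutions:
 v(z) = C1 + C4*exp(3^(1/3)*z) - z^3/4 + (C2*sin(3^(5/6)*z/2) + C3*cos(3^(5/6)*z/2))*exp(-3^(1/3)*z/2)


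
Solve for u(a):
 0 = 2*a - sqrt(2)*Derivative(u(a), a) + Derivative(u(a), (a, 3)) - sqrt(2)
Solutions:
 u(a) = C1 + C2*exp(-2^(1/4)*a) + C3*exp(2^(1/4)*a) + sqrt(2)*a^2/2 - a


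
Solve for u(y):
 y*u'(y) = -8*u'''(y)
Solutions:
 u(y) = C1 + Integral(C2*airyai(-y/2) + C3*airybi(-y/2), y)


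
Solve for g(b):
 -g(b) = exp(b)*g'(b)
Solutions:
 g(b) = C1*exp(exp(-b))


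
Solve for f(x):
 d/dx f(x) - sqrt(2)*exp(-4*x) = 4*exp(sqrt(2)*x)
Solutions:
 f(x) = C1 + 2*sqrt(2)*exp(sqrt(2)*x) - sqrt(2)*exp(-4*x)/4


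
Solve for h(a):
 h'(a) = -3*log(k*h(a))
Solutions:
 li(k*h(a))/k = C1 - 3*a


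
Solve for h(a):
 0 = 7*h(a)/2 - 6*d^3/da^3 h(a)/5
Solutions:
 h(a) = C3*exp(630^(1/3)*a/6) + (C1*sin(3^(1/6)*70^(1/3)*a/4) + C2*cos(3^(1/6)*70^(1/3)*a/4))*exp(-630^(1/3)*a/12)


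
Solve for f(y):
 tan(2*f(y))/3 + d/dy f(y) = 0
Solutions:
 f(y) = -asin(C1*exp(-2*y/3))/2 + pi/2
 f(y) = asin(C1*exp(-2*y/3))/2


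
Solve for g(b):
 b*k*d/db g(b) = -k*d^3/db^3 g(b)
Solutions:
 g(b) = C1 + Integral(C2*airyai(-b) + C3*airybi(-b), b)


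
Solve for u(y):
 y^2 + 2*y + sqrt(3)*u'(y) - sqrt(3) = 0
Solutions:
 u(y) = C1 - sqrt(3)*y^3/9 - sqrt(3)*y^2/3 + y


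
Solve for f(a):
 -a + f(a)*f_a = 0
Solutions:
 f(a) = -sqrt(C1 + a^2)
 f(a) = sqrt(C1 + a^2)


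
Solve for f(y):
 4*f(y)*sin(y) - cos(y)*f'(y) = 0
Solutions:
 f(y) = C1/cos(y)^4


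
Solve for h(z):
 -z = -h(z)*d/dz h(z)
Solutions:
 h(z) = -sqrt(C1 + z^2)
 h(z) = sqrt(C1 + z^2)


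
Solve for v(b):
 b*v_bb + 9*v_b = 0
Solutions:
 v(b) = C1 + C2/b^8


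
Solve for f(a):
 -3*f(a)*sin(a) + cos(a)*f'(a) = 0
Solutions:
 f(a) = C1/cos(a)^3


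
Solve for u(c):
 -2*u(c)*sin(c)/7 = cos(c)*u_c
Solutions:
 u(c) = C1*cos(c)^(2/7)


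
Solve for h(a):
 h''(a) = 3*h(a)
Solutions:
 h(a) = C1*exp(-sqrt(3)*a) + C2*exp(sqrt(3)*a)


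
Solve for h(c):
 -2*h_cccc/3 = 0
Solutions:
 h(c) = C1 + C2*c + C3*c^2 + C4*c^3


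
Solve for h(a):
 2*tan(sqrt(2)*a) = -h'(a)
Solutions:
 h(a) = C1 + sqrt(2)*log(cos(sqrt(2)*a))


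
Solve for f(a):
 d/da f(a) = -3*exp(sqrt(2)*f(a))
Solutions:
 f(a) = sqrt(2)*(2*log(1/(C1 + 3*a)) - log(2))/4


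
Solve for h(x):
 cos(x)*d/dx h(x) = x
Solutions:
 h(x) = C1 + Integral(x/cos(x), x)


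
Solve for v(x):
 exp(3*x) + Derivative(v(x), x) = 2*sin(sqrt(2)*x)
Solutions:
 v(x) = C1 - exp(3*x)/3 - sqrt(2)*cos(sqrt(2)*x)


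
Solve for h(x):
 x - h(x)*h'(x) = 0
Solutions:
 h(x) = -sqrt(C1 + x^2)
 h(x) = sqrt(C1 + x^2)


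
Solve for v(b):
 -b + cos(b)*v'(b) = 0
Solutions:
 v(b) = C1 + Integral(b/cos(b), b)


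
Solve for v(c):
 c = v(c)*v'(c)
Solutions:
 v(c) = -sqrt(C1 + c^2)
 v(c) = sqrt(C1 + c^2)


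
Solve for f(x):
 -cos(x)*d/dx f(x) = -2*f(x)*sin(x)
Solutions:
 f(x) = C1/cos(x)^2


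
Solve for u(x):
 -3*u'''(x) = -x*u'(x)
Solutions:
 u(x) = C1 + Integral(C2*airyai(3^(2/3)*x/3) + C3*airybi(3^(2/3)*x/3), x)


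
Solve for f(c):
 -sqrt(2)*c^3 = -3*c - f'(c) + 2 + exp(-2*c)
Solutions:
 f(c) = C1 + sqrt(2)*c^4/4 - 3*c^2/2 + 2*c - exp(-2*c)/2


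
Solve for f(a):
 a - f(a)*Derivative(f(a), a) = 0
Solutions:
 f(a) = -sqrt(C1 + a^2)
 f(a) = sqrt(C1 + a^2)


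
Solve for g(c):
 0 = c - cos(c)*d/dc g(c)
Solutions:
 g(c) = C1 + Integral(c/cos(c), c)


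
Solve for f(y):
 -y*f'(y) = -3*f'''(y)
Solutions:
 f(y) = C1 + Integral(C2*airyai(3^(2/3)*y/3) + C3*airybi(3^(2/3)*y/3), y)


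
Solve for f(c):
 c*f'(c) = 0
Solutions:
 f(c) = C1


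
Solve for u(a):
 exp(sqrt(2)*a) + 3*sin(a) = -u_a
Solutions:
 u(a) = C1 - sqrt(2)*exp(sqrt(2)*a)/2 + 3*cos(a)


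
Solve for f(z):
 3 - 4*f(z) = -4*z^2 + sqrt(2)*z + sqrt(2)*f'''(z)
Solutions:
 f(z) = C3*exp(-sqrt(2)*z) + z^2 - sqrt(2)*z/4 + (C1*sin(sqrt(6)*z/2) + C2*cos(sqrt(6)*z/2))*exp(sqrt(2)*z/2) + 3/4


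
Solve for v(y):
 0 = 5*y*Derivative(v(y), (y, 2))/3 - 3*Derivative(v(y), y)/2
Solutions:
 v(y) = C1 + C2*y^(19/10)


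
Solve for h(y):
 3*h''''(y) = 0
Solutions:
 h(y) = C1 + C2*y + C3*y^2 + C4*y^3


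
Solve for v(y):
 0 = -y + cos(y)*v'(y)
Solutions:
 v(y) = C1 + Integral(y/cos(y), y)


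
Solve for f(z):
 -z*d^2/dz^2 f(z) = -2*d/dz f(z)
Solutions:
 f(z) = C1 + C2*z^3


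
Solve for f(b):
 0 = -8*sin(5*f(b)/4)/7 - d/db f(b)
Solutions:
 8*b/7 + 2*log(cos(5*f(b)/4) - 1)/5 - 2*log(cos(5*f(b)/4) + 1)/5 = C1


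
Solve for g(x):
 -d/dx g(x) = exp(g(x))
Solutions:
 g(x) = log(1/(C1 + x))


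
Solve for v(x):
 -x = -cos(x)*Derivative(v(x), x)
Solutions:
 v(x) = C1 + Integral(x/cos(x), x)


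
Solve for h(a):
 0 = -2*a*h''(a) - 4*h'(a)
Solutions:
 h(a) = C1 + C2/a


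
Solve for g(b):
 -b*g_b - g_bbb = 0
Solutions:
 g(b) = C1 + Integral(C2*airyai(-b) + C3*airybi(-b), b)


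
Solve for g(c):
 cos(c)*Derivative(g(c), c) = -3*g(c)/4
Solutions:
 g(c) = C1*(sin(c) - 1)^(3/8)/(sin(c) + 1)^(3/8)


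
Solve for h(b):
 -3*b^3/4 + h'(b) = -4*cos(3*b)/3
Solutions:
 h(b) = C1 + 3*b^4/16 - 4*sin(3*b)/9


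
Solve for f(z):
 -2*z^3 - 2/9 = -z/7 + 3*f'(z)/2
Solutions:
 f(z) = C1 - z^4/3 + z^2/21 - 4*z/27


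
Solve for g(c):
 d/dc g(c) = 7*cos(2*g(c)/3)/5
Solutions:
 -7*c/5 - 3*log(sin(2*g(c)/3) - 1)/4 + 3*log(sin(2*g(c)/3) + 1)/4 = C1


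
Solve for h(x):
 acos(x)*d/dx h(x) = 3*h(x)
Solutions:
 h(x) = C1*exp(3*Integral(1/acos(x), x))


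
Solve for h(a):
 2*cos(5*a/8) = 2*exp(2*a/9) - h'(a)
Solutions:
 h(a) = C1 + 9*exp(2*a/9) - 16*sin(5*a/8)/5


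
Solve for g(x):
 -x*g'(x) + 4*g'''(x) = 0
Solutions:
 g(x) = C1 + Integral(C2*airyai(2^(1/3)*x/2) + C3*airybi(2^(1/3)*x/2), x)


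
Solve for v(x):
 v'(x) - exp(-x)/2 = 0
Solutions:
 v(x) = C1 - exp(-x)/2


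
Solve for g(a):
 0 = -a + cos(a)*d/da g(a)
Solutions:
 g(a) = C1 + Integral(a/cos(a), a)


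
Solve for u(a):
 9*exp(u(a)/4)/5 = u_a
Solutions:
 u(a) = 4*log(-1/(C1 + 9*a)) + 4*log(20)


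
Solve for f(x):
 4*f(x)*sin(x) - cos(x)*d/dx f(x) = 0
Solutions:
 f(x) = C1/cos(x)^4


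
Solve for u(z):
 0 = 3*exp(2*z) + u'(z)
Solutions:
 u(z) = C1 - 3*exp(2*z)/2


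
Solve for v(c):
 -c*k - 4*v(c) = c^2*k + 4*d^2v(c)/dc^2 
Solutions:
 v(c) = C1*sin(c) + C2*cos(c) - c^2*k/4 - c*k/4 + k/2


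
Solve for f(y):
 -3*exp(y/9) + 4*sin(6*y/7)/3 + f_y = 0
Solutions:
 f(y) = C1 + 27*exp(y/9) + 14*cos(6*y/7)/9


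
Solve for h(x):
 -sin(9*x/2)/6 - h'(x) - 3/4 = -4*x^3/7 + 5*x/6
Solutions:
 h(x) = C1 + x^4/7 - 5*x^2/12 - 3*x/4 + cos(9*x/2)/27


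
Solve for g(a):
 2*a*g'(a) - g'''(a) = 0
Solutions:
 g(a) = C1 + Integral(C2*airyai(2^(1/3)*a) + C3*airybi(2^(1/3)*a), a)


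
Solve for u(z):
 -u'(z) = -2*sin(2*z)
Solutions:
 u(z) = C1 - cos(2*z)


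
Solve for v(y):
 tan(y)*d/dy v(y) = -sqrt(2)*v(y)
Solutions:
 v(y) = C1/sin(y)^(sqrt(2))


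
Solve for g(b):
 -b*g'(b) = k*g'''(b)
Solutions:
 g(b) = C1 + Integral(C2*airyai(b*(-1/k)^(1/3)) + C3*airybi(b*(-1/k)^(1/3)), b)


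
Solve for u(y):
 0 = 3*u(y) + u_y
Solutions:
 u(y) = C1*exp(-3*y)


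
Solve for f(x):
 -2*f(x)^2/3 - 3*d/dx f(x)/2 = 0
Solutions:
 f(x) = 9/(C1 + 4*x)


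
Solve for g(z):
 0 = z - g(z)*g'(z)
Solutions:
 g(z) = -sqrt(C1 + z^2)
 g(z) = sqrt(C1 + z^2)


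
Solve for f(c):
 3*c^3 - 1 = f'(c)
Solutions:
 f(c) = C1 + 3*c^4/4 - c


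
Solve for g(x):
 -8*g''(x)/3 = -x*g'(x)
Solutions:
 g(x) = C1 + C2*erfi(sqrt(3)*x/4)


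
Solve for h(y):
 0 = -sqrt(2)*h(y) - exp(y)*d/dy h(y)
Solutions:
 h(y) = C1*exp(sqrt(2)*exp(-y))


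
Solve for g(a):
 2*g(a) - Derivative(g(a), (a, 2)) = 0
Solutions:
 g(a) = C1*exp(-sqrt(2)*a) + C2*exp(sqrt(2)*a)


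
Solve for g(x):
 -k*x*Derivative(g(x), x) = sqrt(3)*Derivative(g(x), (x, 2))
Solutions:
 g(x) = Piecewise((-sqrt(2)*3^(1/4)*sqrt(pi)*C1*erf(sqrt(2)*3^(3/4)*sqrt(k)*x/6)/(2*sqrt(k)) - C2, (k > 0) | (k < 0)), (-C1*x - C2, True))


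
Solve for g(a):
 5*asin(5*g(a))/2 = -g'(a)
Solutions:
 Integral(1/asin(5*_y), (_y, g(a))) = C1 - 5*a/2


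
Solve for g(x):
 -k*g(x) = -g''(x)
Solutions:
 g(x) = C1*exp(-sqrt(k)*x) + C2*exp(sqrt(k)*x)


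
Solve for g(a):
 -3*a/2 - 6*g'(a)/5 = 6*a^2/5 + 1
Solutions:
 g(a) = C1 - a^3/3 - 5*a^2/8 - 5*a/6


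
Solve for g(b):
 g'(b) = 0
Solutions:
 g(b) = C1


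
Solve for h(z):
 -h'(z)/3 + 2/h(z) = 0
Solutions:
 h(z) = -sqrt(C1 + 12*z)
 h(z) = sqrt(C1 + 12*z)


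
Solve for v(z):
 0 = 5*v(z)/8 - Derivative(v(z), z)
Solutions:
 v(z) = C1*exp(5*z/8)


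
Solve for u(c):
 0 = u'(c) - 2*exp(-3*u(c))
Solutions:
 u(c) = log(C1 + 6*c)/3
 u(c) = log((-3^(1/3) - 3^(5/6)*I)*(C1 + 2*c)^(1/3)/2)
 u(c) = log((-3^(1/3) + 3^(5/6)*I)*(C1 + 2*c)^(1/3)/2)


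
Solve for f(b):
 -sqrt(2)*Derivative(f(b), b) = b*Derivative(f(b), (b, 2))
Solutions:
 f(b) = C1 + C2*b^(1 - sqrt(2))


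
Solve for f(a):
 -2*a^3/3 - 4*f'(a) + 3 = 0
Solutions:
 f(a) = C1 - a^4/24 + 3*a/4


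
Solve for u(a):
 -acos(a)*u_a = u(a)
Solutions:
 u(a) = C1*exp(-Integral(1/acos(a), a))


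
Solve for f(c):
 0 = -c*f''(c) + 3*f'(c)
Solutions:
 f(c) = C1 + C2*c^4


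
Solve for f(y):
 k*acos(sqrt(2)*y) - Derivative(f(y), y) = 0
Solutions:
 f(y) = C1 + k*(y*acos(sqrt(2)*y) - sqrt(2)*sqrt(1 - 2*y^2)/2)


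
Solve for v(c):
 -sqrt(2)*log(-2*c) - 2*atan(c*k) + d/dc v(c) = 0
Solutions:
 v(c) = C1 + sqrt(2)*c*(log(-c) - 1) + sqrt(2)*c*log(2) + 2*Piecewise((c*atan(c*k) - log(c^2*k^2 + 1)/(2*k), Ne(k, 0)), (0, True))


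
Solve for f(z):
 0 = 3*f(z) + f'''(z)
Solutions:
 f(z) = C3*exp(-3^(1/3)*z) + (C1*sin(3^(5/6)*z/2) + C2*cos(3^(5/6)*z/2))*exp(3^(1/3)*z/2)


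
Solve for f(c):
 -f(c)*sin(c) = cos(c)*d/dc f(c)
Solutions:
 f(c) = C1*cos(c)


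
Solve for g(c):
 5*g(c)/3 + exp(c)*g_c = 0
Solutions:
 g(c) = C1*exp(5*exp(-c)/3)


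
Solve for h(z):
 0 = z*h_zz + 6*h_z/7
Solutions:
 h(z) = C1 + C2*z^(1/7)


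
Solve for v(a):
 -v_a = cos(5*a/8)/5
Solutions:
 v(a) = C1 - 8*sin(5*a/8)/25


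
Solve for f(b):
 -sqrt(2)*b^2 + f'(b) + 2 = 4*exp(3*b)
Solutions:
 f(b) = C1 + sqrt(2)*b^3/3 - 2*b + 4*exp(3*b)/3


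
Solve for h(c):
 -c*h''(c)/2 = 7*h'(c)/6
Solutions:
 h(c) = C1 + C2/c^(4/3)


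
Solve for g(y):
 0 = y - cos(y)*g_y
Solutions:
 g(y) = C1 + Integral(y/cos(y), y)


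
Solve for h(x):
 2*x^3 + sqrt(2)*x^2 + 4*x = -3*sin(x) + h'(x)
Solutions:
 h(x) = C1 + x^4/2 + sqrt(2)*x^3/3 + 2*x^2 - 3*cos(x)


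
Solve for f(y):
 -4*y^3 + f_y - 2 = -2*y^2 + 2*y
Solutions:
 f(y) = C1 + y^4 - 2*y^3/3 + y^2 + 2*y


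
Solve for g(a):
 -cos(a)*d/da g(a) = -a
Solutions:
 g(a) = C1 + Integral(a/cos(a), a)


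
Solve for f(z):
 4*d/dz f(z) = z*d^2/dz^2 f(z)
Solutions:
 f(z) = C1 + C2*z^5


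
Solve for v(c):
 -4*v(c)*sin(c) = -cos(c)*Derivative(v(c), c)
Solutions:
 v(c) = C1/cos(c)^4


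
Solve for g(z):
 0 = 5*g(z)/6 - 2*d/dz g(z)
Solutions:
 g(z) = C1*exp(5*z/12)


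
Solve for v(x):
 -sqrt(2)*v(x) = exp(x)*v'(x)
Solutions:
 v(x) = C1*exp(sqrt(2)*exp(-x))


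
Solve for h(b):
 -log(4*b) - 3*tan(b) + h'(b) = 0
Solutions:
 h(b) = C1 + b*log(b) - b + 2*b*log(2) - 3*log(cos(b))


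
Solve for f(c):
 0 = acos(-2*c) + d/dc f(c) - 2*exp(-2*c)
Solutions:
 f(c) = C1 - c*acos(-2*c) - sqrt(1 - 4*c^2)/2 - exp(-2*c)


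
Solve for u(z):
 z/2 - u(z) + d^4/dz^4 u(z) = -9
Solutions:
 u(z) = C1*exp(-z) + C2*exp(z) + C3*sin(z) + C4*cos(z) + z/2 + 9


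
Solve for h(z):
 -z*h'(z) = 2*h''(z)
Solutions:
 h(z) = C1 + C2*erf(z/2)


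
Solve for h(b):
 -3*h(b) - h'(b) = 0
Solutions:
 h(b) = C1*exp(-3*b)


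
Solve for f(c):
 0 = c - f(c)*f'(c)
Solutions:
 f(c) = -sqrt(C1 + c^2)
 f(c) = sqrt(C1 + c^2)


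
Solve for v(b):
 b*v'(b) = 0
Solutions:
 v(b) = C1


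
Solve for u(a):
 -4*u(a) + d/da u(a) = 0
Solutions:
 u(a) = C1*exp(4*a)


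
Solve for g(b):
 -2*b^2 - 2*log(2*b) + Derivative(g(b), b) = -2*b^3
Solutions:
 g(b) = C1 - b^4/2 + 2*b^3/3 + 2*b*log(b) - 2*b + b*log(4)


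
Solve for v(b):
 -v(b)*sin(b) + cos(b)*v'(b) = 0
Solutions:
 v(b) = C1/cos(b)


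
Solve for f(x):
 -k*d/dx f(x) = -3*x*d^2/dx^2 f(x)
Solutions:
 f(x) = C1 + x^(re(k)/3 + 1)*(C2*sin(log(x)*Abs(im(k))/3) + C3*cos(log(x)*im(k)/3))


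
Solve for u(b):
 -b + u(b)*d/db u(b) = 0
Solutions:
 u(b) = -sqrt(C1 + b^2)
 u(b) = sqrt(C1 + b^2)


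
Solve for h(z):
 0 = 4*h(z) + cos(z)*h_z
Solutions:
 h(z) = C1*(sin(z)^2 - 2*sin(z) + 1)/(sin(z)^2 + 2*sin(z) + 1)


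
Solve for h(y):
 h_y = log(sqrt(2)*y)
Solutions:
 h(y) = C1 + y*log(y) - y + y*log(2)/2


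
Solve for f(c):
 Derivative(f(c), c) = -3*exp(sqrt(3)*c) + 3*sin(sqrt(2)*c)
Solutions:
 f(c) = C1 - sqrt(3)*exp(sqrt(3)*c) - 3*sqrt(2)*cos(sqrt(2)*c)/2


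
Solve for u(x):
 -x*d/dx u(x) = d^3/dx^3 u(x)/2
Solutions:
 u(x) = C1 + Integral(C2*airyai(-2^(1/3)*x) + C3*airybi(-2^(1/3)*x), x)


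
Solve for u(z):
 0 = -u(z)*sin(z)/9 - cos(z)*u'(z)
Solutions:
 u(z) = C1*cos(z)^(1/9)


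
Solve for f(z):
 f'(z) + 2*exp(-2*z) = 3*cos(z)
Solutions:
 f(z) = C1 + 3*sin(z) + exp(-2*z)


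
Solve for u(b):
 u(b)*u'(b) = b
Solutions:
 u(b) = -sqrt(C1 + b^2)
 u(b) = sqrt(C1 + b^2)


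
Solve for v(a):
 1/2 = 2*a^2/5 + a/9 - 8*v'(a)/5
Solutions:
 v(a) = C1 + a^3/12 + 5*a^2/144 - 5*a/16


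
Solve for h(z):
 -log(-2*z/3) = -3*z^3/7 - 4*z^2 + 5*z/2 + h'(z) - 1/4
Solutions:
 h(z) = C1 + 3*z^4/28 + 4*z^3/3 - 5*z^2/4 - z*log(-z) + z*(-log(2) + log(3) + 5/4)


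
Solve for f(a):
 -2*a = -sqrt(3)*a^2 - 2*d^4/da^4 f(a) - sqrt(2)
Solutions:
 f(a) = C1 + C2*a + C3*a^2 + C4*a^3 - sqrt(3)*a^6/720 + a^5/120 - sqrt(2)*a^4/48


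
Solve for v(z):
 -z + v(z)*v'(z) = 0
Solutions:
 v(z) = -sqrt(C1 + z^2)
 v(z) = sqrt(C1 + z^2)


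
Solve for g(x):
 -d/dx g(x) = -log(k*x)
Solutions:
 g(x) = C1 + x*log(k*x) - x


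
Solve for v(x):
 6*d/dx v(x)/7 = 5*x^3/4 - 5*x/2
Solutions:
 v(x) = C1 + 35*x^4/96 - 35*x^2/24


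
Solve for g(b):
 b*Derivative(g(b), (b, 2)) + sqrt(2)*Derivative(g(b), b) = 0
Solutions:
 g(b) = C1 + C2*b^(1 - sqrt(2))


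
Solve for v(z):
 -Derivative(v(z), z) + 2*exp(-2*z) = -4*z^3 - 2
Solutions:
 v(z) = C1 + z^4 + 2*z - exp(-2*z)


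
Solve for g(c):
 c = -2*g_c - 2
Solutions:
 g(c) = C1 - c^2/4 - c


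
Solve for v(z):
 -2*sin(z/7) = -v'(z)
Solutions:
 v(z) = C1 - 14*cos(z/7)


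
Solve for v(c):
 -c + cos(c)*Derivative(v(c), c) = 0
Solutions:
 v(c) = C1 + Integral(c/cos(c), c)


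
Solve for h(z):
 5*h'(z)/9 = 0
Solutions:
 h(z) = C1


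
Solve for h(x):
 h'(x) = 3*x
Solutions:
 h(x) = C1 + 3*x^2/2


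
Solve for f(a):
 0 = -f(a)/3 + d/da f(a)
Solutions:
 f(a) = C1*exp(a/3)


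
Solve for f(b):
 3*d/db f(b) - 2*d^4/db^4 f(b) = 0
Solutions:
 f(b) = C1 + C4*exp(2^(2/3)*3^(1/3)*b/2) + (C2*sin(2^(2/3)*3^(5/6)*b/4) + C3*cos(2^(2/3)*3^(5/6)*b/4))*exp(-2^(2/3)*3^(1/3)*b/4)


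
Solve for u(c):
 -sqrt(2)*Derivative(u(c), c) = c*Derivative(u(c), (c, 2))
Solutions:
 u(c) = C1 + C2*c^(1 - sqrt(2))


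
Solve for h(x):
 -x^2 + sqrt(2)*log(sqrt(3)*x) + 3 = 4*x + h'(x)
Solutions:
 h(x) = C1 - x^3/3 - 2*x^2 + sqrt(2)*x*log(x) - sqrt(2)*x + sqrt(2)*x*log(3)/2 + 3*x


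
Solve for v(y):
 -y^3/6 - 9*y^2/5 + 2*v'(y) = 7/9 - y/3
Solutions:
 v(y) = C1 + y^4/48 + 3*y^3/10 - y^2/12 + 7*y/18


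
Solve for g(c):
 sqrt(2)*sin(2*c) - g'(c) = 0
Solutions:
 g(c) = C1 - sqrt(2)*cos(2*c)/2


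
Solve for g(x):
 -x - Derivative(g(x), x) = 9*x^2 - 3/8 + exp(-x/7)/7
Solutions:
 g(x) = C1 - 3*x^3 - x^2/2 + 3*x/8 + exp(-x/7)


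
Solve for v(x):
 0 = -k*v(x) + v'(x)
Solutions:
 v(x) = C1*exp(k*x)


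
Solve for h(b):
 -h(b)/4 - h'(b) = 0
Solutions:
 h(b) = C1*exp(-b/4)


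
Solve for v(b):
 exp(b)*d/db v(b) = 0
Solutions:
 v(b) = C1


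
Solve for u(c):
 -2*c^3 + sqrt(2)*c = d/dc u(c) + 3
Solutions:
 u(c) = C1 - c^4/2 + sqrt(2)*c^2/2 - 3*c


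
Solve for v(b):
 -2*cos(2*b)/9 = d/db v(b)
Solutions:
 v(b) = C1 - sin(2*b)/9


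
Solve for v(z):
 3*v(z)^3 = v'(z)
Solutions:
 v(z) = -sqrt(2)*sqrt(-1/(C1 + 3*z))/2
 v(z) = sqrt(2)*sqrt(-1/(C1 + 3*z))/2


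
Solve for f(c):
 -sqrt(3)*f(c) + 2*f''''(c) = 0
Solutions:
 f(c) = C1*exp(-2^(3/4)*3^(1/8)*c/2) + C2*exp(2^(3/4)*3^(1/8)*c/2) + C3*sin(2^(3/4)*3^(1/8)*c/2) + C4*cos(2^(3/4)*3^(1/8)*c/2)


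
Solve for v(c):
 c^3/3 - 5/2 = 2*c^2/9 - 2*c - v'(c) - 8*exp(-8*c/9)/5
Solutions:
 v(c) = C1 - c^4/12 + 2*c^3/27 - c^2 + 5*c/2 + 9*exp(-8*c/9)/5


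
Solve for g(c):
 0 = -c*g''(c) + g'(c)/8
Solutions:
 g(c) = C1 + C2*c^(9/8)


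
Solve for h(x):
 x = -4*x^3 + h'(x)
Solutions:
 h(x) = C1 + x^4 + x^2/2


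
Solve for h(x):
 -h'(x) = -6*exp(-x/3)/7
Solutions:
 h(x) = C1 - 18*exp(-x/3)/7


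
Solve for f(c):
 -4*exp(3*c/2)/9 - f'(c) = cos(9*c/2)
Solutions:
 f(c) = C1 - 8*exp(3*c/2)/27 - 2*sin(9*c/2)/9


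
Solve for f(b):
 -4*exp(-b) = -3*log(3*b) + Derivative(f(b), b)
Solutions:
 f(b) = C1 + 3*b*log(b) + 3*b*(-1 + log(3)) + 4*exp(-b)


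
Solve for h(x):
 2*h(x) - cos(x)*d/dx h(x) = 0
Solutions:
 h(x) = C1*(sin(x) + 1)/(sin(x) - 1)


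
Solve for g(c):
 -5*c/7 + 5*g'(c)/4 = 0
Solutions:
 g(c) = C1 + 2*c^2/7


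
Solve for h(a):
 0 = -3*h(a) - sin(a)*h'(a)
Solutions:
 h(a) = C1*(cos(a) + 1)^(3/2)/(cos(a) - 1)^(3/2)


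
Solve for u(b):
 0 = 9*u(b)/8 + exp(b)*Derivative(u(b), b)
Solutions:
 u(b) = C1*exp(9*exp(-b)/8)


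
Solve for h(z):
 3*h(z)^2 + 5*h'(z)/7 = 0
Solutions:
 h(z) = 5/(C1 + 21*z)


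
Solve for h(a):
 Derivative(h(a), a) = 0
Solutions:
 h(a) = C1


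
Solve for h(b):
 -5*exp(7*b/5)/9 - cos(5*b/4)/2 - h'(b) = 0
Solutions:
 h(b) = C1 - 25*exp(7*b/5)/63 - 2*sin(5*b/4)/5


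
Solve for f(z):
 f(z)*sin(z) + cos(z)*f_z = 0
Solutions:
 f(z) = C1*cos(z)


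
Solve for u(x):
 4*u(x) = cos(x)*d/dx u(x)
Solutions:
 u(x) = C1*(sin(x)^2 + 2*sin(x) + 1)/(sin(x)^2 - 2*sin(x) + 1)


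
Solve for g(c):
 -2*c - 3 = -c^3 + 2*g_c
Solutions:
 g(c) = C1 + c^4/8 - c^2/2 - 3*c/2
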